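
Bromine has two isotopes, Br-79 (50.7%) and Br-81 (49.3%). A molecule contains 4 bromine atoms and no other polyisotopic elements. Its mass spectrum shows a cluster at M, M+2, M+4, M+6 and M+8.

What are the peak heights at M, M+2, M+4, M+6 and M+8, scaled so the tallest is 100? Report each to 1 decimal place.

17.6 : 68.6 : 100.0 : 64.8 : 15.8

Each Br atom is independently Br-79 (p = 0.507) or Br-81 (q = 0.493); the cluster is the binomial expansion (p + q)^4.
P(M) = 0.507^4 = 0.066074
P(M+2) = 4 × 0.507^3 × 0.493^1 = 0.256999
P(M+4) = 6 × 0.507^2 × 0.493^2 = 0.374853
P(M+6) = 4 × 0.507^1 × 0.493^3 = 0.243001
P(M+8) = 0.493^4 = 0.059073
The M+4 peak is largest (0.374853); scaling to 100 gives 17.6 : 68.6 : 100.0 : 64.8 : 15.8.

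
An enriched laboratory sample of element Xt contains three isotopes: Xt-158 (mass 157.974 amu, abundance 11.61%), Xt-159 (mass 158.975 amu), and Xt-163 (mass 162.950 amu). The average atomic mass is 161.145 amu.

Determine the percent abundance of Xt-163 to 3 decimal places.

57.515%

Let x and y be the fractions of Xt-159 and Xt-163. Then x + y = 1 − 0.1161 = 0.8839 and 158.975x + 162.950y = 161.145 − 0.1161×157.974 = 142.8042186.
Substituting: 158.975x + 162.950(0.8839 − x) = 142.8042186
(158.975 − 162.950)x = -1.2272864  ⇒  x = 0.30875, y = 0.57515
Xt-159: 30.875%, Xt-163: 57.515%.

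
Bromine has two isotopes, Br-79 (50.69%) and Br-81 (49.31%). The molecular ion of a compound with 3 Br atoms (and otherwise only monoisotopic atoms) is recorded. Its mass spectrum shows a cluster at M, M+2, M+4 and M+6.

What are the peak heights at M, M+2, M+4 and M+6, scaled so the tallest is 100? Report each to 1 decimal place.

34.3 : 100.0 : 97.3 : 31.5

Expanding (0.5069 + 0.4931)^3:
P(M) = 0.5069^3 = 0.130247
P(M+2) = 3 × 0.5069^2 × 0.4931^1 = 0.380103
P(M+4) = 3 × 0.5069^1 × 0.4931^2 = 0.369755
P(M+6) = 0.4931^3 = 0.119896
The M+2 peak is largest (0.380103); scaling to 100 gives 34.3 : 100.0 : 97.3 : 31.5.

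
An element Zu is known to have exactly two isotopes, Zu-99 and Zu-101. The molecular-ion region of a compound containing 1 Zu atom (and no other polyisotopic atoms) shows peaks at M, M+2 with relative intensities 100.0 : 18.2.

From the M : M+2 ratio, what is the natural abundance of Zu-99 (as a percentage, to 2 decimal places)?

Write p for the Zu-99 fraction. I(M+2)/I(M) = [C(1,1)·p^0·(1−p)] / p^1 = 1·(1−p)/p = 18.2/100.0 = 0.1820
(1−p)/p = 0.1820/1 = 0.1820  ⇒  p = 1/(1 + 0.1820) = 0.8460
Zu-99: 84.60%, Zu-101: 15.40%.

84.60%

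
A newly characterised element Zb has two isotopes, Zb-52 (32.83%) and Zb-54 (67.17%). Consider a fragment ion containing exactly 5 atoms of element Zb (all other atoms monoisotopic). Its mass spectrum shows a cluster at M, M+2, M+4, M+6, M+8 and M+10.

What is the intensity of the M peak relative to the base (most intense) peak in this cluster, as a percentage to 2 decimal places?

Binomial terms of (0.3283 + 0.6717)^5: M 0.0038, M+2 0.0390, M+4 0.1596, M+6 0.3266, M+8 0.3342, M+10 0.1367 → M+8 is the base peak.
P(M+8) = C(5,4) × 0.3283^1 × 0.6717^4 = 5 × 0.3283 × 0.2035642 = 0.334151 (base)
P(M) = C(5,0) × 0.3283^5 × 0.6717^0 = 1 × 0.00381377 × 1.0000 = 0.003814
Relative intensity = 0.003814 / 0.334151 × 100 = 1.14

1.14%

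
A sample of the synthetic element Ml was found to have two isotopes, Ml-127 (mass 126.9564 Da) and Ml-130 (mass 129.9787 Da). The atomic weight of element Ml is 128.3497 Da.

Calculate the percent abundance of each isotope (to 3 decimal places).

With x = fraction of Ml-127 (so Ml-130 is 1 − x):
126.9564·x + 129.9787·(1 − x) = 128.3497
(126.9564 − 129.9787)·x = 128.3497 − 129.9787
x = -1.6290 / -3.0223 = 0.53899 → 53.899% Ml-127, 46.101% Ml-130.

Ml-127: 53.899%, Ml-130: 46.101%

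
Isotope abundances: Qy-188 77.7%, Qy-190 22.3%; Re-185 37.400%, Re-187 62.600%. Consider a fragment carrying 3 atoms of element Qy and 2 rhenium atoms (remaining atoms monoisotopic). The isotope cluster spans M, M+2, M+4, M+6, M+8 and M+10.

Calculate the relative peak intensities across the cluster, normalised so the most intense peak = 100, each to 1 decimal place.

Element Qy pattern (n=3): 0.46909743 : 0.4038947 : 0.1159183 : 0.01108957
Rhenium pattern (n=2): 0.139876 : 0.468248 : 0.391876
Convolve the two distributions (both contribute in 2-u steps):
  M: 0.46909743×0.139876 = 0.065615
  M+2: 0.46909743×0.468248 + 0.4038947×0.139876 = 0.276149
  M+4: 0.46909743×0.391876 + 0.4038947×0.468248 + 0.1159183×0.139876 = 0.389165
  M+6: 0.4038947×0.391876 + 0.1159183×0.468248 + 0.01108957×0.139876 = 0.214106
  M+8: 0.1159183×0.391876 + 0.01108957×0.468248 = 0.050618
  M+10: 0.01108957×0.391876 = 0.004346
Scale to base peak (0.389165) = 100: 16.9 : 71.0 : 100.0 : 55.0 : 13.0 : 1.1

16.9 : 71.0 : 100.0 : 55.0 : 13.0 : 1.1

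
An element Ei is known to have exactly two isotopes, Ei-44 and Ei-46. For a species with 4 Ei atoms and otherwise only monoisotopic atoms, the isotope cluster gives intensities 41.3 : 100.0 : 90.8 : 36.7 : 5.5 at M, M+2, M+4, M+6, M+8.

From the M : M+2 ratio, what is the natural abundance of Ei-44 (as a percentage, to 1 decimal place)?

62.3%

If p is the fraction of Ei that is Ei-44, then I(M+2)/I(M) = [C(4,1)·p^3·(1−p)] / p^4 = 4·(1−p)/p = 100.0/41.3 = 2.4213
(1−p)/p = 2.4213/4 = 0.6053  ⇒  p = 1/(1 + 0.6053) = 0.6229
Ei-44: 62.3%, Ei-46: 37.7%.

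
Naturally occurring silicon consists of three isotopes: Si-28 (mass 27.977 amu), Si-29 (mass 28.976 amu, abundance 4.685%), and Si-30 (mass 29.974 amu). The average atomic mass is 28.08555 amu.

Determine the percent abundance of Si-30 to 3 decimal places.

The remaining 95.315% is split between Si-28 (fraction x) and Si-30 (fraction 0.95315 − x).
Substituting: 27.977x + 29.974(0.95315 − x) = 26.7280244
(27.977 − 29.974)x = -1.8416937  ⇒  x = 0.92223, y = 0.03092
Si-28: 92.223%, Si-30: 3.092%.

3.092%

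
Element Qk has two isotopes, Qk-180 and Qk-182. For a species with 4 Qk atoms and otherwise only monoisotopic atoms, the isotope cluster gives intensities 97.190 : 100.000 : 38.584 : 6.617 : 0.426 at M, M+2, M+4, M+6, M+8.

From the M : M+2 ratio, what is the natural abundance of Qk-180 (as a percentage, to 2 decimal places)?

If p is the fraction of Qk that is Qk-180, then I(M+2)/I(M) = [C(4,1)·p^3·(1−p)] / p^4 = 4·(1−p)/p = 100.000/97.190 = 1.0289
(1−p)/p = 1.0289/4 = 0.2572  ⇒  p = 1/(1 + 0.2572) = 0.7954
Qk-180: 79.54%, Qk-182: 20.46%.

79.54%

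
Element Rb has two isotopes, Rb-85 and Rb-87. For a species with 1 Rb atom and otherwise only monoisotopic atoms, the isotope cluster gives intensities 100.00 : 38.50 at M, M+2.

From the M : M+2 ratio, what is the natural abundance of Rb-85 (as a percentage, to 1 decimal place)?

Write p for the Rb-85 fraction. I(M+2)/I(M) = [C(1,1)·p^0·(1−p)] / p^1 = 1·(1−p)/p = 38.50/100.00 = 0.3850
(1−p)/p = 0.3850/1 = 0.3850  ⇒  p = 1/(1 + 0.3850) = 0.7220
Rb-85: 72.2%, Rb-87: 27.8%.

72.2%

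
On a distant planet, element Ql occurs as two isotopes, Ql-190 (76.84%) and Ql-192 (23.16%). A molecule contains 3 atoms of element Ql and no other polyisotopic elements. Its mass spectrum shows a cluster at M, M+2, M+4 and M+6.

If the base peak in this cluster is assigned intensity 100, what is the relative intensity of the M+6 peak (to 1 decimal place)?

2.7

(0.7684 + 0.2316)^3 gives M 0.4537, M+2 0.4102, M+4 0.1236, M+6 0.0124; the largest is M.
P(M) = C(3,0) × 0.7684^3 × 0.2316^0 = 1 × 0.45369299 × 1.0000 = 0.453693 (base)
P(M+6) = C(3,3) × 0.7684^0 × 0.2316^3 = 1 × 1.0000 × 0.01242269 = 0.012423
Relative intensity = 0.012423 / 0.453693 × 100 = 2.7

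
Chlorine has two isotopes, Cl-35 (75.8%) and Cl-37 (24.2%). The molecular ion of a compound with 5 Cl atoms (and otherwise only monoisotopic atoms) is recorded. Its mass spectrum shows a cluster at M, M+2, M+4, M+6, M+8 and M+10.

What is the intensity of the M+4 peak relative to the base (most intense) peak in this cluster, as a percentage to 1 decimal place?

63.9%

(0.758 + 0.242)^5 gives M 0.2502, M+2 0.3994, M+4 0.2551, M+6 0.0814, M+8 0.0130, M+10 0.0008; the largest is M+2.
P(M+2) = C(5,1) × 0.758^4 × 0.242^1 = 5 × 0.33012379 × 0.2420 = 0.399450 (base)
P(M+4) = C(5,2) × 0.758^3 × 0.242^2 = 10 × 0.43551951 × 0.058564 = 0.255058
Relative intensity = 0.255058 / 0.399450 × 100 = 63.9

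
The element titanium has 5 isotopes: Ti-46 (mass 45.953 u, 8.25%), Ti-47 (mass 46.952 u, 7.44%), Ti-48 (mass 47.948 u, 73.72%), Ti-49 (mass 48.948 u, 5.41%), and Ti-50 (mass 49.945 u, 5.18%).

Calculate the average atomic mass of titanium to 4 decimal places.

Ar = Σ fᵢ·mᵢ = 0.0825 × 45.953 + 0.0744 × 46.952 + 0.7372 × 47.948 + 0.0541 × 48.948 + 0.0518 × 49.945
= 3.79112 + 3.49323 + 35.34727 + 2.64809 + 2.58715 = 47.86686 u

47.8669 u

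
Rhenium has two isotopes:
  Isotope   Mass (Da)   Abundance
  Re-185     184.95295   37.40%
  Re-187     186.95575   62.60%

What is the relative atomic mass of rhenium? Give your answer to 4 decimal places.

Average mass = Σ (abundance × isotope mass) = 0.3740 × 184.95295 + 0.6260 × 186.95575
= 69.172403 + 117.034300 = 186.206703 Da

186.2067 Da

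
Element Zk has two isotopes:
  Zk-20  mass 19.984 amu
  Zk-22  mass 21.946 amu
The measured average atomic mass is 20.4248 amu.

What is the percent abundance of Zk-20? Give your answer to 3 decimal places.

With x = fraction of Zk-20 (so Zk-22 is 1 − x):
19.984·x + 21.946·(1 − x) = 20.4248
(19.984 − 21.946)·x = 20.4248 − 21.946
x = -1.5212 / -1.962 = 0.77533 → 77.533% Zk-20, 22.467% Zk-22.

77.533%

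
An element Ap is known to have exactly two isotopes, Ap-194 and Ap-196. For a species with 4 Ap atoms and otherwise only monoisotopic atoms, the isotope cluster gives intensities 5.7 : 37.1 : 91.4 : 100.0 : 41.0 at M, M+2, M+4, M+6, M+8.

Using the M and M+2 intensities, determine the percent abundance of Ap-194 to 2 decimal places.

Write p for the Ap-194 fraction. I(M+2)/I(M) = [C(4,1)·p^3·(1−p)] / p^4 = 4·(1−p)/p = 37.1/5.7 = 6.5088
(1−p)/p = 6.5088/4 = 1.6272  ⇒  p = 1/(1 + 1.6272) = 0.3806
Ap-194: 38.06%, Ap-196: 61.94%.

38.06%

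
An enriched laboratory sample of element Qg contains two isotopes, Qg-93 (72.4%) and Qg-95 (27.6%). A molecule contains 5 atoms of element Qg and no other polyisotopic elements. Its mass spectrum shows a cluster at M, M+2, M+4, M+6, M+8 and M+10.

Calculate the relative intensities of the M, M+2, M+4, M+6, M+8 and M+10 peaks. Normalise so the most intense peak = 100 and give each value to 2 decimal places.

Expanding (0.724 + 0.276)^5:
P(M) = 0.724^5 = 0.198927
P(M+2) = 5 × 0.724^4 × 0.276^1 = 0.379169
P(M+4) = 10 × 0.724^3 × 0.276^2 = 0.289091
P(M+6) = 10 × 0.724^2 × 0.276^3 = 0.110206
P(M+8) = 5 × 0.724^1 × 0.276^4 = 0.021006
P(M+10) = 0.276^5 = 0.001602
The M+2 peak is largest (0.379169); scaling to 100 gives 52.46 : 100.00 : 76.24 : 29.07 : 5.54 : 0.42.

52.46 : 100.00 : 76.24 : 29.07 : 5.54 : 0.42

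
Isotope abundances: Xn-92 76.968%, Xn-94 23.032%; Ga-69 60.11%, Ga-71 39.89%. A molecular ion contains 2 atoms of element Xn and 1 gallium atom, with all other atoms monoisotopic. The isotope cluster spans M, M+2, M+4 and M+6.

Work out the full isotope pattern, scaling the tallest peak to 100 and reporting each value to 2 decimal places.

79.23 : 100.00 : 38.56 : 4.71

Element Xn pattern (n=2): 0.5924073 : 0.3545454 : 0.0530473
Gallium pattern (n=1): 0.6011 : 0.3989
Convolve the two distributions (both contribute in 2-u steps):
  M: 0.5924073×0.6011 = 0.356096
  M+2: 0.5924073×0.3989 + 0.3545454×0.6011 = 0.449429
  M+4: 0.3545454×0.3989 + 0.0530473×0.6011 = 0.173315
  M+6: 0.0530473×0.3989 = 0.021161
Scale to base peak (0.449429) = 100: 79.23 : 100.00 : 38.56 : 4.71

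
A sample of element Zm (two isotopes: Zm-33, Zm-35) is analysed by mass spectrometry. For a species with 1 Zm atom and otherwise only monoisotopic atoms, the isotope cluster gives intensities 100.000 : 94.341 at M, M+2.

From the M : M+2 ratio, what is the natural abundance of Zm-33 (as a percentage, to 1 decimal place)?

Write p for the Zm-33 fraction. I(M+2)/I(M) = [C(1,1)·p^0·(1−p)] / p^1 = 1·(1−p)/p = 94.341/100.000 = 0.9434
(1−p)/p = 0.9434/1 = 0.9434  ⇒  p = 1/(1 + 0.9434) = 0.5146
Zm-33: 51.5%, Zm-35: 48.5%.

51.5%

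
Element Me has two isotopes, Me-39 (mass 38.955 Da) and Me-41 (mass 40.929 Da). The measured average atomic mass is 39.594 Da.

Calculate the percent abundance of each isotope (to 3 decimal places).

Let x be the fractional abundance of Me-39; then Me-41 has abundance 1 − x.
38.955·x + 40.929·(1 − x) = 39.594
(38.955 − 40.929)·x = 39.594 − 40.929
x = -1.335 / -1.974 = 0.67629 → 67.629% Me-39, 32.371% Me-41.

Me-39: 67.629%, Me-41: 32.371%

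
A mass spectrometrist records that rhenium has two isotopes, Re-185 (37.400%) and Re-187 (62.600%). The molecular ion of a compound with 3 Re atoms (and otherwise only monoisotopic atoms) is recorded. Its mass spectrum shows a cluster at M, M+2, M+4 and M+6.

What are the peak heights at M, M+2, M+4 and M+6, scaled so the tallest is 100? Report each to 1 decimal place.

The 3 Re atoms are independent, so intensities follow the terms of (0.37400 + 0.62600)^3.
P(M) = 0.37400^3 = 0.052314
P(M+2) = 3 × 0.37400^2 × 0.62600^1 = 0.262687
P(M+4) = 3 × 0.37400^1 × 0.62600^2 = 0.439685
P(M+6) = 0.62600^3 = 0.245314
The M+4 peak is largest (0.439685); scaling to 100 gives 11.9 : 59.7 : 100.0 : 55.8.

11.9 : 59.7 : 100.0 : 55.8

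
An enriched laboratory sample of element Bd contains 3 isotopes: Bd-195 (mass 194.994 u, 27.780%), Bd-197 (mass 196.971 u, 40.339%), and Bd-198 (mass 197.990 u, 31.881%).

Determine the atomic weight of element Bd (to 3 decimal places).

Average mass = Σ (abundance × isotope mass) = 0.27780 × 194.994 + 0.40339 × 196.971 + 0.31881 × 197.990
= 54.1693 + 79.4561 + 63.1212 = 196.7466 u

196.747 u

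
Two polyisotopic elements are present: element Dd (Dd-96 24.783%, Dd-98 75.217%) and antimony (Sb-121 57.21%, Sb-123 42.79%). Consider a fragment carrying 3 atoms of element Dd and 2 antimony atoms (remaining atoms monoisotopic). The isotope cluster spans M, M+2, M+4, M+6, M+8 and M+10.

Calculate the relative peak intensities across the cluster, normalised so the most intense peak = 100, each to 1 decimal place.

Element Dd pattern (n=3): 0.01522165 : 0.13859419 : 0.42063669 : 0.42554748
Antimony pattern (n=2): 0.32729841 : 0.48960318 : 0.18309841
Convolve the two distributions (both contribute in 2-u steps):
  M: 0.01522165×0.32729841 = 0.004982
  M+2: 0.01522165×0.48960318 + 0.13859419×0.32729841 = 0.052814
  M+4: 0.01522165×0.18309841 + 0.13859419×0.48960318 + 0.42063669×0.32729841 = 0.208317
  M+6: 0.13859419×0.18309841 + 0.42063669×0.48960318 + 0.42554748×0.32729841 = 0.370602
  M+8: 0.42063669×0.18309841 + 0.42554748×0.48960318 = 0.285367
  M+10: 0.42554748×0.18309841 = 0.077917
Scale to base peak (0.370602) = 100: 1.3 : 14.3 : 56.2 : 100.0 : 77.0 : 21.0

1.3 : 14.3 : 56.2 : 100.0 : 77.0 : 21.0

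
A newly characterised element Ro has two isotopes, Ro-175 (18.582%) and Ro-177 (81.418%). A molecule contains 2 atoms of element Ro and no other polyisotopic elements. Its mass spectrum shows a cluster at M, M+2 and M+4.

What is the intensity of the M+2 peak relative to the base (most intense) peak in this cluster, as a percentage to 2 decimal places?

Binomial terms of (0.18582 + 0.81418)^2: M 0.0345, M+2 0.3026, M+4 0.6629 → M+4 is the base peak.
P(M+4) = C(2,2) × 0.18582^0 × 0.81418^2 = 1 × 1.0000 × 0.66288907 = 0.662889 (base)
P(M+2) = C(2,1) × 0.18582^1 × 0.81418^1 = 2 × 0.18582 × 0.81418 = 0.302582
Relative intensity = 0.302582 / 0.662889 × 100 = 45.65

45.65%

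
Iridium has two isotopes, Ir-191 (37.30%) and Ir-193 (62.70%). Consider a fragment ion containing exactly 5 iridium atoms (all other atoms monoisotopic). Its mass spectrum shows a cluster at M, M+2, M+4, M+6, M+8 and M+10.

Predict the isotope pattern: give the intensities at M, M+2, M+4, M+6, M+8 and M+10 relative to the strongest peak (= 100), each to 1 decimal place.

Each Ir atom is independently Ir-191 (p = 0.3730) or Ir-193 (q = 0.6270); the cluster is the binomial expansion (p + q)^5.
P(M) = 0.3730^5 = 0.007220
P(M+2) = 5 × 0.3730^4 × 0.6270^1 = 0.060684
P(M+4) = 10 × 0.3730^3 × 0.6270^2 = 0.204015
P(M+6) = 10 × 0.3730^2 × 0.6270^3 = 0.342942
P(M+8) = 5 × 0.3730^1 × 0.6270^4 = 0.288237
P(M+10) = 0.6270^5 = 0.096903
The M+6 peak is largest (0.342942); scaling to 100 gives 2.1 : 17.7 : 59.5 : 100.0 : 84.0 : 28.3.

2.1 : 17.7 : 59.5 : 100.0 : 84.0 : 28.3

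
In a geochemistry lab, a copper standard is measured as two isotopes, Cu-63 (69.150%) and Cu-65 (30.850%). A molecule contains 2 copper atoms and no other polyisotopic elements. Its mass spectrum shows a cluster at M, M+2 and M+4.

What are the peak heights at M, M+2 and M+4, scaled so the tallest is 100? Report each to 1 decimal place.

The 2 Cu atoms are independent, so intensities follow the terms of (0.69150 + 0.30850)^2.
P(M) = 0.69150^2 = 0.478172
P(M+2) = 2 × 0.69150^1 × 0.30850^1 = 0.426656
P(M+4) = 0.30850^2 = 0.095172
The M peak is largest (0.478172); scaling to 100 gives 100.0 : 89.2 : 19.9.

100.0 : 89.2 : 19.9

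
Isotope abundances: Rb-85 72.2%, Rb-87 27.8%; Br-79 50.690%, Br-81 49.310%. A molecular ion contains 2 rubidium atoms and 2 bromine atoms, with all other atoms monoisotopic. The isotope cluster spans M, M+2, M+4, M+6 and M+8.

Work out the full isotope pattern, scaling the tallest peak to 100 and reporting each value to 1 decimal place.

36.8 : 100.0 : 95.5 : 37.5 : 5.2

Rubidium pattern (n=2): 0.521284 : 0.401432 : 0.077284
Bromine pattern (n=2): 0.25694761 : 0.49990478 : 0.24314761
Convolve the two distributions (both contribute in 2-u steps):
  M: 0.521284×0.25694761 = 0.133943
  M+2: 0.521284×0.49990478 + 0.401432×0.25694761 = 0.363739
  M+4: 0.521284×0.24314761 + 0.401432×0.49990478 + 0.077284×0.25694761 = 0.347285
  M+6: 0.401432×0.24314761 + 0.077284×0.49990478 = 0.136242
  M+8: 0.077284×0.24314761 = 0.018791
Scale to base peak (0.363739) = 100: 36.8 : 100.0 : 95.5 : 37.5 : 5.2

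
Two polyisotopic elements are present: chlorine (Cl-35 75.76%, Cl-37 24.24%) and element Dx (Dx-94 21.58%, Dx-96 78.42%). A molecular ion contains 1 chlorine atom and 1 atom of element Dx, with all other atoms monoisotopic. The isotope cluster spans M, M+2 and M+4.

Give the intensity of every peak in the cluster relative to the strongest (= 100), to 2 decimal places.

25.29 : 100.00 : 29.41

Chlorine pattern (n=1): 0.7576 : 0.2424
Element Dx pattern (n=1): 0.2158 : 0.7842
Convolve the two distributions (both contribute in 2-u steps):
  M: 0.7576×0.2158 = 0.163490
  M+2: 0.7576×0.7842 + 0.2424×0.2158 = 0.646420
  M+4: 0.2424×0.7842 = 0.190090
Scale to base peak (0.646420) = 100: 25.29 : 100.00 : 29.41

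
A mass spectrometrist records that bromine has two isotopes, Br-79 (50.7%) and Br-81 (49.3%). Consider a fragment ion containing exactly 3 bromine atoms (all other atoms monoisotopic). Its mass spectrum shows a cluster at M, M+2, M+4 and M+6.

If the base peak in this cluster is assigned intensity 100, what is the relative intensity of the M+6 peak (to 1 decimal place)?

31.5

Binomial terms of (0.507 + 0.493)^3: M 0.1303, M+2 0.3802, M+4 0.3697, M+6 0.1198 → M+2 is the base peak.
P(M+2) = C(3,1) × 0.507^2 × 0.493^1 = 3 × 0.257049 × 0.4930 = 0.380175 (base)
P(M+6) = C(3,3) × 0.507^0 × 0.493^3 = 1 × 1.0000 × 0.11982316 = 0.119823
Relative intensity = 0.119823 / 0.380175 × 100 = 31.5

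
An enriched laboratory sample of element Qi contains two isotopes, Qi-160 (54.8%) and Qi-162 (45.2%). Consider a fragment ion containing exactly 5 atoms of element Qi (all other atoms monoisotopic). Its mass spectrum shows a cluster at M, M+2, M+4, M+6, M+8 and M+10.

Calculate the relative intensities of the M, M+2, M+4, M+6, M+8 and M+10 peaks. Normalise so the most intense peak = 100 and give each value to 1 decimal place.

Each Qi atom is independently Qi-160 (p = 0.548) or Qi-162 (q = 0.452); the cluster is the binomial expansion (p + q)^5.
P(M) = 0.548^5 = 0.049420
P(M+2) = 5 × 0.548^4 × 0.452^1 = 0.203812
P(M+4) = 10 × 0.548^3 × 0.452^2 = 0.336216
P(M+6) = 10 × 0.548^2 × 0.452^3 = 0.277317
P(M+8) = 5 × 0.548^1 × 0.452^4 = 0.114368
P(M+10) = 0.452^5 = 0.018867
The M+4 peak is largest (0.336216); scaling to 100 gives 14.7 : 60.6 : 100.0 : 82.5 : 34.0 : 5.6.

14.7 : 60.6 : 100.0 : 82.5 : 34.0 : 5.6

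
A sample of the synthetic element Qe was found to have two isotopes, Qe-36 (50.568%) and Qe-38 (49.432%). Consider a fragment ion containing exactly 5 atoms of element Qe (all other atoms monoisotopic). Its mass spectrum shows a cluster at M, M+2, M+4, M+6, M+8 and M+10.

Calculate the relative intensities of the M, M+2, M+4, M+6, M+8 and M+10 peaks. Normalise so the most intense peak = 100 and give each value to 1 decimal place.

The 5 Qe atoms are independent, so intensities follow the terms of (0.50568 + 0.49432)^5.
P(M) = 0.50568^5 = 0.033066
P(M+2) = 5 × 0.50568^4 × 0.49432^1 = 0.161615
P(M+4) = 10 × 0.50568^3 × 0.49432^2 = 0.315968
P(M+6) = 10 × 0.50568^2 × 0.49432^3 = 0.308870
P(M+8) = 5 × 0.50568^1 × 0.49432^4 = 0.150966
P(M+10) = 0.49432^5 = 0.029515
The M+4 peak is largest (0.315968); scaling to 100 gives 10.5 : 51.1 : 100.0 : 97.8 : 47.8 : 9.3.

10.5 : 51.1 : 100.0 : 97.8 : 47.8 : 9.3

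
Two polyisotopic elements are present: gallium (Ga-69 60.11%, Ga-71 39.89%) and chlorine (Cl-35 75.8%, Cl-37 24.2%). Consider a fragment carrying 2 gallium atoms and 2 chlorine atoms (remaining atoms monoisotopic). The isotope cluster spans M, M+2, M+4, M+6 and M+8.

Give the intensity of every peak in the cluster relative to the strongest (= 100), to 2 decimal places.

50.87 : 100.00 : 70.70 : 21.19 : 2.28

Gallium pattern (n=2): 0.36132121 : 0.47955758 : 0.15912121
Chlorine pattern (n=2): 0.574564 : 0.366872 : 0.058564
Convolve the two distributions (both contribute in 2-u steps):
  M: 0.36132121×0.574564 = 0.207602
  M+2: 0.36132121×0.366872 + 0.47955758×0.574564 = 0.408095
  M+4: 0.36132121×0.058564 + 0.47955758×0.366872 + 0.15912121×0.574564 = 0.288522
  M+6: 0.47955758×0.058564 + 0.15912121×0.366872 = 0.086462
  M+8: 0.15912121×0.058564 = 0.009319
Scale to base peak (0.408095) = 100: 50.87 : 100.00 : 70.70 : 21.19 : 2.28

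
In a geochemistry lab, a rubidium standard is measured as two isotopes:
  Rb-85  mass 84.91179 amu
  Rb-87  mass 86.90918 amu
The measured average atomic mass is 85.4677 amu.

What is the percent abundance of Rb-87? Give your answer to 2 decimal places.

27.83%

Let x be the fractional abundance of Rb-85; then Rb-87 has abundance 1 − x.
84.91179·x + 86.90918·(1 − x) = 85.4677
(84.91179 − 86.90918)·x = 85.4677 − 86.90918
x = -1.44148 / -1.99739 = 0.72168 → 72.17% Rb-85, 27.83% Rb-87.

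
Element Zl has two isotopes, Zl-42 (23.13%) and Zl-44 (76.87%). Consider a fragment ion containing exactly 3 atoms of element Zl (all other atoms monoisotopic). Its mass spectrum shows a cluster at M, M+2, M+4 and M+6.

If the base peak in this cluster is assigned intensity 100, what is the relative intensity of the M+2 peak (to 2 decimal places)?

27.16

Term probabilities: M 0.0124, M+2 0.1234, M+4 0.4100, M+6 0.4542. Base peak = M+6.
P(M+6) = C(3,3) × 0.2313^0 × 0.7687^3 = 1 × 1.0000 × 0.45422459 = 0.454225 (base)
P(M+2) = C(3,1) × 0.2313^2 × 0.7687^1 = 3 × 0.05349969 × 0.7687 = 0.123376
Relative intensity = 0.123376 / 0.454225 × 100 = 27.16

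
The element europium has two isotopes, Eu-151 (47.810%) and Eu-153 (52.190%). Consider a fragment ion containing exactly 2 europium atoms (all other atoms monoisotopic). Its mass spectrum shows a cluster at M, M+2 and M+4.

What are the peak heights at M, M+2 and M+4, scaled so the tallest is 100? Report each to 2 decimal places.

Expanding (0.47810 + 0.52190)^2:
P(M) = 0.47810^2 = 0.228580
P(M+2) = 2 × 0.47810^1 × 0.52190^1 = 0.499041
P(M+4) = 0.52190^2 = 0.272380
The M+2 peak is largest (0.499041); scaling to 100 gives 45.80 : 100.00 : 54.58.

45.80 : 100.00 : 54.58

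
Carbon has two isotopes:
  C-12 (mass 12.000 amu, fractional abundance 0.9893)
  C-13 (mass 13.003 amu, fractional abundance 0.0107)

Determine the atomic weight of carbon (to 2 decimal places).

Average mass = Σ (abundance × isotope mass) = 0.9893 × 12.000 + 0.0107 × 13.003
= 11.8716 + 0.1391 = 12.0107 amu

12.01 amu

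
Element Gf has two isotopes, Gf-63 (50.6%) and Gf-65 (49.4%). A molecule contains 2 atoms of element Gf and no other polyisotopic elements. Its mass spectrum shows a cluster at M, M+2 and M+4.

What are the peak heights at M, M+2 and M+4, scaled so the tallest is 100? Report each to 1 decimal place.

Each Gf atom is independently Gf-63 (p = 0.506) or Gf-65 (q = 0.494); the cluster is the binomial expansion (p + q)^2.
P(M) = 0.506^2 = 0.256036
P(M+2) = 2 × 0.506^1 × 0.494^1 = 0.499928
P(M+4) = 0.494^2 = 0.244036
The M+2 peak is largest (0.499928); scaling to 100 gives 51.2 : 100.0 : 48.8.

51.2 : 100.0 : 48.8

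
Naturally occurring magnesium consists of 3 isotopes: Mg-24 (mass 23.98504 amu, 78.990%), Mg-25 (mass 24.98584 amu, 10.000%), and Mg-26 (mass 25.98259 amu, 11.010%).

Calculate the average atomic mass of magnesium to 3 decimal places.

24.305 amu

The abundance-weighted mean is 0.78990 × 23.98504 + 0.10000 × 24.98584 + 0.11010 × 25.98259
= 18.945783 + 2.498584 + 2.860683 = 24.305050 amu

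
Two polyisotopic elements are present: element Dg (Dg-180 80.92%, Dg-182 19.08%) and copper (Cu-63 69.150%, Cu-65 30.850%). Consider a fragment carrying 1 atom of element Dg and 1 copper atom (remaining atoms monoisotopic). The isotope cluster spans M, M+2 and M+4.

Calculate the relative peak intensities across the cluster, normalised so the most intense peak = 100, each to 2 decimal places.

100.00 : 68.19 : 10.52

Element Dg pattern (n=1): 0.8092 : 0.1908
Copper pattern (n=1): 0.6915 : 0.3085
Convolve the two distributions (both contribute in 2-u steps):
  M: 0.8092×0.6915 = 0.559562
  M+2: 0.8092×0.3085 + 0.1908×0.6915 = 0.381576
  M+4: 0.1908×0.3085 = 0.058862
Scale to base peak (0.559562) = 100: 100.00 : 68.19 : 10.52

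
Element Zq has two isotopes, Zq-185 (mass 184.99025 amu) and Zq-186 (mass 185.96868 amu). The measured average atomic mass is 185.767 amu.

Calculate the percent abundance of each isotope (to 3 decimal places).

Writing the weighted mean with unknown fraction x of Zq-185:
184.99025·x + 185.96868·(1 − x) = 185.767
(184.99025 − 185.96868)·x = 185.767 − 185.96868
x = -0.20168 / -0.97843 = 0.20613 → 20.613% Zq-185, 79.387% Zq-186.

Zq-185: 20.613%, Zq-186: 79.387%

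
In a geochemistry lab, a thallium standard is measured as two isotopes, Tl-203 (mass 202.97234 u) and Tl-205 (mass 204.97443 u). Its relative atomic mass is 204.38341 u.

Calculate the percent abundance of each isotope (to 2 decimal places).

Tl-203: 29.52%, Tl-205: 70.48%

With x = fraction of Tl-203 (so Tl-205 is 1 − x):
202.97234·x + 204.97443·(1 − x) = 204.38341
(202.97234 − 204.97443)·x = 204.38341 − 204.97443
x = -0.59102 / -2.00209 = 0.29520 → 29.52% Tl-203, 70.48% Tl-205.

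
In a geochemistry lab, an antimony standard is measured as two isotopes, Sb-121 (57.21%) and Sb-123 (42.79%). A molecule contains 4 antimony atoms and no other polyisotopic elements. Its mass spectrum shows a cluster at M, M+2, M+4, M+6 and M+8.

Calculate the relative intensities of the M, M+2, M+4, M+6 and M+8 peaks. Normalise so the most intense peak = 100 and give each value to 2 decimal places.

29.79 : 89.13 : 100.00 : 49.86 : 9.32

Expanding (0.5721 + 0.4279)^4:
P(M) = 0.5721^4 = 0.107124
P(M+2) = 4 × 0.5721^3 × 0.4279^1 = 0.320493
P(M+4) = 6 × 0.5721^2 × 0.4279^2 = 0.359567
P(M+6) = 4 × 0.5721^1 × 0.4279^3 = 0.179291
P(M+8) = 0.4279^4 = 0.033525
The M+4 peak is largest (0.359567); scaling to 100 gives 29.79 : 89.13 : 100.00 : 49.86 : 9.32.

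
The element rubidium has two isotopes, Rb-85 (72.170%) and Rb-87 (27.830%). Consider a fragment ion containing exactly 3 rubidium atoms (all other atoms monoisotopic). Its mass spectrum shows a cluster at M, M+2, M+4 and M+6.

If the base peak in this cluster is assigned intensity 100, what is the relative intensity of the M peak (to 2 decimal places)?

Binomial terms of (0.72170 + 0.27830)^3: M 0.3759, M+2 0.4349, M+4 0.1677, M+6 0.0216 → M+2 is the base peak.
P(M+2) = C(3,1) × 0.72170^2 × 0.27830^1 = 3 × 0.52085089 × 0.2783 = 0.434858 (base)
P(M) = C(3,0) × 0.72170^3 × 0.27830^0 = 1 × 0.37589809 × 1.0000 = 0.375898
Relative intensity = 0.375898 / 0.434858 × 100 = 86.44

86.44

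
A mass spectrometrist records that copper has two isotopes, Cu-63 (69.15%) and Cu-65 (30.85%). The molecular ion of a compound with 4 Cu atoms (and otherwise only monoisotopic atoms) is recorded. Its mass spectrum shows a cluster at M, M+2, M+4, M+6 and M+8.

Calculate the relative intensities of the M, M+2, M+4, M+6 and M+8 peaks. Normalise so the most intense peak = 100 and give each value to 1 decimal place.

56.0 : 100.0 : 66.9 : 19.9 : 2.2

Each Cu atom is independently Cu-63 (p = 0.6915) or Cu-65 (q = 0.3085); the cluster is the binomial expansion (p + q)^4.
P(M) = 0.6915^4 = 0.228649
P(M+2) = 4 × 0.6915^3 × 0.3085^1 = 0.408030
P(M+4) = 6 × 0.6915^2 × 0.3085^2 = 0.273052
P(M+6) = 4 × 0.6915^1 × 0.3085^3 = 0.081212
P(M+8) = 0.3085^4 = 0.009058
The M+2 peak is largest (0.408030); scaling to 100 gives 56.0 : 100.0 : 66.9 : 19.9 : 2.2.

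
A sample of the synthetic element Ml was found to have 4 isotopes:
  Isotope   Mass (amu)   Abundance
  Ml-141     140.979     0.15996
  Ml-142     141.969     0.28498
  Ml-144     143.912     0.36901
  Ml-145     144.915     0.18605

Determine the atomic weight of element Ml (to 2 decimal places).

143.08 amu

Ar = Σ fᵢ·mᵢ = 0.15996 × 140.979 + 0.28498 × 141.969 + 0.36901 × 143.912 + 0.18605 × 144.915
= 22.5510 + 40.4583 + 53.1050 + 26.9614 = 143.0757 amu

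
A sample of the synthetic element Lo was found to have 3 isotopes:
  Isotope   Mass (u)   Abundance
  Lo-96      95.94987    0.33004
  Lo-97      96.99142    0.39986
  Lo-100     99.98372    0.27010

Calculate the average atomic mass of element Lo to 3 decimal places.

97.456 u

Weight each isotope mass by its fractional abundance: 0.33004 × 95.94987 + 0.39986 × 96.99142 + 0.27010 × 99.98372
= 31.667295 + 38.782989 + 27.005603 = 97.455887 u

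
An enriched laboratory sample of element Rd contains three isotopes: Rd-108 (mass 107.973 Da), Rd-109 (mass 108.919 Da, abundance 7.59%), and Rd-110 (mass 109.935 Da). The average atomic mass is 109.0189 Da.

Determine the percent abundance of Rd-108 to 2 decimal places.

42.76%

The remaining 92.41% is split between Rd-108 (fraction x) and Rd-110 (fraction 0.9241 − x).
Substituting: 107.973x + 109.935(0.9241 − x) = 100.7519479
(107.973 − 109.935)x = -0.8389856  ⇒  x = 0.42762, y = 0.49648
Rd-108: 42.76%, Rd-110: 49.65%.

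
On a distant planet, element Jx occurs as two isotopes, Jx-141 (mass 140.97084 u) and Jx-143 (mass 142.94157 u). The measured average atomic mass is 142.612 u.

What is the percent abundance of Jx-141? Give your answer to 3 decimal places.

16.723%

With x = fraction of Jx-141 (so Jx-143 is 1 − x):
140.97084·x + 142.94157·(1 − x) = 142.612
(140.97084 − 142.94157)·x = 142.612 − 142.94157
x = -0.32957 / -1.97073 = 0.16723 → 16.723% Jx-141, 83.277% Jx-143.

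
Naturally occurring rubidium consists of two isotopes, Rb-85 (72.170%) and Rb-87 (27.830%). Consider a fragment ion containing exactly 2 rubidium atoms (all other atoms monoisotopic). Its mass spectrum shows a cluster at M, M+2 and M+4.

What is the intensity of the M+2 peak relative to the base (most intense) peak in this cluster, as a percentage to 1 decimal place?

77.1%

(0.72170 + 0.27830)^2 gives M 0.5209, M+2 0.4017, M+4 0.0775; the largest is M.
P(M) = C(2,0) × 0.72170^2 × 0.27830^0 = 1 × 0.52085089 × 1.0000 = 0.520851 (base)
P(M+2) = C(2,1) × 0.72170^1 × 0.27830^1 = 2 × 0.7217 × 0.2783 = 0.401698
Relative intensity = 0.401698 / 0.520851 × 100 = 77.1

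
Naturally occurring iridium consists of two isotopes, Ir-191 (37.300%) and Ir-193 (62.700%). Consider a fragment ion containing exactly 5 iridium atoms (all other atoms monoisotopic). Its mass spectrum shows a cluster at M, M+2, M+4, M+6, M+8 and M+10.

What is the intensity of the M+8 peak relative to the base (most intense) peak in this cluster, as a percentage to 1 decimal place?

Term probabilities: M 0.0072, M+2 0.0607, M+4 0.2040, M+6 0.3429, M+8 0.2882, M+10 0.0969. Base peak = M+6.
P(M+6) = C(5,3) × 0.37300^2 × 0.62700^3 = 10 × 0.139129 × 0.24649188 = 0.342942 (base)
P(M+8) = C(5,4) × 0.37300^1 × 0.62700^4 = 5 × 0.3730 × 0.15455041 = 0.288237
Relative intensity = 0.288237 / 0.342942 × 100 = 84.0

84.0%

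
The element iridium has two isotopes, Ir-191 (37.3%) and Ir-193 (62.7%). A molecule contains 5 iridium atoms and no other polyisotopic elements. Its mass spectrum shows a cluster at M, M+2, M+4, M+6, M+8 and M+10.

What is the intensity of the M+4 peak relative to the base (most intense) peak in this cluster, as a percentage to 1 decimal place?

Binomial terms of (0.373 + 0.627)^5: M 0.0072, M+2 0.0607, M+4 0.2040, M+6 0.3429, M+8 0.2882, M+10 0.0969 → M+6 is the base peak.
P(M+6) = C(5,3) × 0.373^2 × 0.627^3 = 10 × 0.139129 × 0.24649188 = 0.342942 (base)
P(M+4) = C(5,2) × 0.373^3 × 0.627^2 = 10 × 0.05189512 × 0.393129 = 0.204015
Relative intensity = 0.204015 / 0.342942 × 100 = 59.5

59.5%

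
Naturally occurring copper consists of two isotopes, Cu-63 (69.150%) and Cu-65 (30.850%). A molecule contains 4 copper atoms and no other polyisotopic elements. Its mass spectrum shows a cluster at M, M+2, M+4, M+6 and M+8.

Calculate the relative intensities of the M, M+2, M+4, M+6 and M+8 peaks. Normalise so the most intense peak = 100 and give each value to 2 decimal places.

56.04 : 100.00 : 66.92 : 19.90 : 2.22

Each Cu atom is independently Cu-63 (p = 0.69150) or Cu-65 (q = 0.30850); the cluster is the binomial expansion (p + q)^4.
P(M) = 0.69150^4 = 0.228649
P(M+2) = 4 × 0.69150^3 × 0.30850^1 = 0.408030
P(M+4) = 6 × 0.69150^2 × 0.30850^2 = 0.273052
P(M+6) = 4 × 0.69150^1 × 0.30850^3 = 0.081212
P(M+8) = 0.30850^4 = 0.009058
The M+2 peak is largest (0.408030); scaling to 100 gives 56.04 : 100.00 : 66.92 : 19.90 : 2.22.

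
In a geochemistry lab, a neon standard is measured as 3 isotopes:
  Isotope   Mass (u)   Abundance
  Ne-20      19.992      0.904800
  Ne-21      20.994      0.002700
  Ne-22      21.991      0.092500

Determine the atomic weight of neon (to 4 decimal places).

Weight each isotope mass by its fractional abundance: 0.904800 × 19.992 + 0.002700 × 20.994 + 0.092500 × 21.991
= 18.08876 + 0.05668 + 2.03417 = 20.17961 u

20.1796 u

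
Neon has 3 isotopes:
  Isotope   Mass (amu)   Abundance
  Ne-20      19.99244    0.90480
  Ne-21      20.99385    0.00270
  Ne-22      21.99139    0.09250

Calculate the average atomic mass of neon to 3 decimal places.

The abundance-weighted mean is 0.90480 × 19.99244 + 0.00270 × 20.99385 + 0.09250 × 21.99139
= 18.089160 + 0.056683 + 2.034204 = 20.180047 amu

20.180 amu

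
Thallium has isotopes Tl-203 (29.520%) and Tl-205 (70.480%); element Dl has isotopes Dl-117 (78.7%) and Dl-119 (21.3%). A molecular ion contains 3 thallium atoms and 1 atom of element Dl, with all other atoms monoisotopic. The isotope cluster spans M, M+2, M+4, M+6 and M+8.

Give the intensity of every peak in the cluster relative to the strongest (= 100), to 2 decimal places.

Thallium pattern (n=3): 0.02572463 : 0.18425524 : 0.43991564 : 0.35010449
Element Dl pattern (n=1): 0.7870 : 0.2130
Convolve the two distributions (both contribute in 2-u steps):
  M: 0.02572463×0.7870 = 0.020245
  M+2: 0.02572463×0.2130 + 0.18425524×0.7870 = 0.150488
  M+4: 0.18425524×0.2130 + 0.43991564×0.7870 = 0.385460
  M+6: 0.43991564×0.2130 + 0.35010449×0.7870 = 0.369234
  M+8: 0.35010449×0.2130 = 0.074572
Scale to base peak (0.385460) = 100: 5.25 : 39.04 : 100.00 : 95.79 : 19.35

5.25 : 39.04 : 100.00 : 95.79 : 19.35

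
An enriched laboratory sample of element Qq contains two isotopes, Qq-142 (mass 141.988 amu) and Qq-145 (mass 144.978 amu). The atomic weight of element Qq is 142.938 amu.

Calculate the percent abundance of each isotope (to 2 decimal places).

Writing the weighted mean with unknown fraction x of Qq-142:
141.988·x + 144.978·(1 − x) = 142.938
(141.988 − 144.978)·x = 142.938 − 144.978
x = -2.040 / -2.990 = 0.68227 → 68.23% Qq-142, 31.77% Qq-145.

Qq-142: 68.23%, Qq-145: 31.77%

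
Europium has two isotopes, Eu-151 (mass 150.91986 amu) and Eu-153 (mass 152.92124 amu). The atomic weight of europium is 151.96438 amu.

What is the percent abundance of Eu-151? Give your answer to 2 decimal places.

47.81%

With x = fraction of Eu-151 (so Eu-153 is 1 − x):
150.91986·x + 152.92124·(1 − x) = 151.96438
(150.91986 − 152.92124)·x = 151.96438 − 152.92124
x = -0.95686 / -2.00138 = 0.47810 → 47.81% Eu-151, 52.19% Eu-153.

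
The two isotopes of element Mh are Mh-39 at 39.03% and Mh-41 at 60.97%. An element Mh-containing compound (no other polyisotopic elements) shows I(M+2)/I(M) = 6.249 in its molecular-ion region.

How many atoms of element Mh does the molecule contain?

4

With n Mh atoms, P(M+2)/P(M) = C(n,1)·p^(n−1)q / p^n = n·q/p = n · 0.6097/0.3903.
n = 6.249 × 0.3903/0.6097 = 4.00 ≈ 4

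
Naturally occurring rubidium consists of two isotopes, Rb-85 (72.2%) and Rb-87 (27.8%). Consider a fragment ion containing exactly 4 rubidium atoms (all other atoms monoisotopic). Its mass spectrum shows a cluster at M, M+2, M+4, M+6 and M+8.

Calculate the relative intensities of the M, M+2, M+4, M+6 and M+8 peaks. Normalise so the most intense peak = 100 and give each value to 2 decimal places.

64.93 : 100.00 : 57.76 : 14.83 : 1.43

Expanding (0.722 + 0.278)^4:
P(M) = 0.722^4 = 0.271737
P(M+2) = 4 × 0.722^3 × 0.278^1 = 0.418520
P(M+4) = 6 × 0.722^2 × 0.278^2 = 0.241721
P(M+6) = 4 × 0.722^1 × 0.278^3 = 0.062049
P(M+8) = 0.278^4 = 0.005973
The M+2 peak is largest (0.418520); scaling to 100 gives 64.93 : 100.00 : 57.76 : 14.83 : 1.43.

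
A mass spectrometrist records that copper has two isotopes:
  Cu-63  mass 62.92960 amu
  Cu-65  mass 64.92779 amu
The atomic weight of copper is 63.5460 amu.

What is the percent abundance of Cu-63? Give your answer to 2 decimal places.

69.15%

Writing the weighted mean with unknown fraction x of Cu-63:
62.92960·x + 64.92779·(1 − x) = 63.5460
(62.92960 − 64.92779)·x = 63.5460 − 64.92779
x = -1.38179 / -1.99819 = 0.69152 → 69.15% Cu-63, 30.85% Cu-65.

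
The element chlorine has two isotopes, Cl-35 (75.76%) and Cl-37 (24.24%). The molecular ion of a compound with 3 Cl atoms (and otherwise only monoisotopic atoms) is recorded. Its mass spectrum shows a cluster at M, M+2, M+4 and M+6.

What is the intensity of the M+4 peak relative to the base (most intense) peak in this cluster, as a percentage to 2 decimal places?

(0.7576 + 0.2424)^3 gives M 0.4348, M+2 0.4174, M+4 0.1335, M+6 0.0142; the largest is M.
P(M) = C(3,0) × 0.7576^3 × 0.2424^0 = 1 × 0.4348304 × 1.0000 = 0.434830 (base)
P(M+4) = C(3,2) × 0.7576^1 × 0.2424^2 = 3 × 0.7576 × 0.05875776 = 0.133545
Relative intensity = 0.133545 / 0.434830 × 100 = 30.71

30.71%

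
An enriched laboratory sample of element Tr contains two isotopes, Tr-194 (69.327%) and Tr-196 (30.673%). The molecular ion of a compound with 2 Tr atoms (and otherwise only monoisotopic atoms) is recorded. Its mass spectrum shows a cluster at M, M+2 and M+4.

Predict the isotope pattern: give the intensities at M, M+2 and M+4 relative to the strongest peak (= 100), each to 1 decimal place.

Expanding (0.69327 + 0.30673)^2:
P(M) = 0.69327^2 = 0.480623
P(M+2) = 2 × 0.69327^1 × 0.30673^1 = 0.425293
P(M+4) = 0.30673^2 = 0.094083
The M peak is largest (0.480623); scaling to 100 gives 100.0 : 88.5 : 19.6.

100.0 : 88.5 : 19.6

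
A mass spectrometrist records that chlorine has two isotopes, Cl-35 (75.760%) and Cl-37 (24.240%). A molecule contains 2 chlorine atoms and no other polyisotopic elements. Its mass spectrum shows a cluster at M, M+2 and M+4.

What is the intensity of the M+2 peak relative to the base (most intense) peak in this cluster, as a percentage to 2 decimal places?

63.99%

Term probabilities: M 0.5740, M+2 0.3673, M+4 0.0588. Base peak = M.
P(M) = C(2,0) × 0.75760^2 × 0.24240^0 = 1 × 0.57395776 × 1.0000 = 0.573958 (base)
P(M+2) = C(2,1) × 0.75760^1 × 0.24240^1 = 2 × 0.7576 × 0.2424 = 0.367284
Relative intensity = 0.367284 / 0.573958 × 100 = 63.99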